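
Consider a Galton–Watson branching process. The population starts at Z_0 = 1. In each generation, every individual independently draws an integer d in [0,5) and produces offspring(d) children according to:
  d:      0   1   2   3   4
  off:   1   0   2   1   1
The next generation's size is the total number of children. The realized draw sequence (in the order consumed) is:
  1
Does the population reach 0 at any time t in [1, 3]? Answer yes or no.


gen 0: Z_0=1, draws=[1], offspring=[0], Z_1=0
gen 1: Z_1=0, draws=[], offspring=[], Z_2=0
gen 2: Z_2=0, draws=[], offspring=[], Z_3=0

yes


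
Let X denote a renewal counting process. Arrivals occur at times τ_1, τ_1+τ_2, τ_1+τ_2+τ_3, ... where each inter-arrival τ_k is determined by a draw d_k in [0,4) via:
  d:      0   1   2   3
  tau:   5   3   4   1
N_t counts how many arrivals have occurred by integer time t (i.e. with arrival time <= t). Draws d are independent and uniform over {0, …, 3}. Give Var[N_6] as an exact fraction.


Inter-arrival values over d=0..3: [5, 3, 4, 1]
Each d has probability 1/4, so the pmf of τ is: f(1) = 1/4, f(3) = 1/4, f(4) = 1/4, f(5) = 1/4
Let p_n(j) = P(N_n = j), with p_0 = [1]. Condition on τ_1: p_n(0) = P(τ > n), and for j >= 1, p_n(j) = Σ_{k<=n} f(k)·p_{n−k}(j−1)
p_1 = [3/4, 1/4]  (j = 0..1)
p_2 = [3/4, 3/16, 1/16]  (j = 0..2)
p_3 = [1/2, 7/16, 3/64, 1/64]  (j = 0..3)
p_4 = [1/4, 9/16, 11/64, 3/256, 1/256]  (j = 0..4)
p_5 = [0, 11/16, 1/4, 15/256, 3/1024, 1/1024]  (j = 0..5)
p_6 = [0, 1/2, 25/64, 23/256, 19/1024, 3/4096, 1/4096]  (j = 0..6)
E[N_6] = Σ j·p_6(j) = 6677/4096;  E[N_6²] = Σ j²·p_6(j) = 13087/4096
Var[N_6] = 13087/4096 − (6677/4096)² = 9022023/16777216

9022023/16777216


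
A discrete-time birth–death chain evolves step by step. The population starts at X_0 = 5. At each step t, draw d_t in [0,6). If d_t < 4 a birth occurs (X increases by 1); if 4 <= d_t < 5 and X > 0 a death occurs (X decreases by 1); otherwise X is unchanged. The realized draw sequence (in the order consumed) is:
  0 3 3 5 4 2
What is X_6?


t=0: X=5, d=0 → birth, X_1=6
t=1: X=6, d=3 → birth, X_2=7
t=2: X=7, d=3 → birth, X_3=8
t=3: X=8, d=5 → hold, X_4=8
t=4: X=8, d=4 → death, X_5=7
t=5: X=7, d=2 → birth, X_6=8

8


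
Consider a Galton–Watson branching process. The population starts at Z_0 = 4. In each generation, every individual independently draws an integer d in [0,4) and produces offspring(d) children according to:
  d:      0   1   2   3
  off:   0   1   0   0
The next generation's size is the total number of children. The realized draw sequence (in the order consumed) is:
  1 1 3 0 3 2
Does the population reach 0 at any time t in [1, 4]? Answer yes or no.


yes

gen 0: Z_0=4, draws=[1, 1, 3, 0], offspring=[1, 1, 0, 0], Z_1=2
gen 1: Z_1=2, draws=[3, 2], offspring=[0, 0], Z_2=0
gen 2: Z_2=0, draws=[], offspring=[], Z_3=0
gen 3: Z_3=0, draws=[], offspring=[], Z_4=0


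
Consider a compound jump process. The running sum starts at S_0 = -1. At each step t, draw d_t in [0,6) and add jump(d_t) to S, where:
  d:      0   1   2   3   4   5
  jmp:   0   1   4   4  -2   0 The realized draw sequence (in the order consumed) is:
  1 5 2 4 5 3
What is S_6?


t=0: S=-1, d=1, jump=1, S_1=0
t=1: S=0, d=5, jump=0, S_2=0
t=2: S=0, d=2, jump=4, S_3=4
t=3: S=4, d=4, jump=-2, S_4=2
t=4: S=2, d=5, jump=0, S_5=2
t=5: S=2, d=3, jump=4, S_6=6

6


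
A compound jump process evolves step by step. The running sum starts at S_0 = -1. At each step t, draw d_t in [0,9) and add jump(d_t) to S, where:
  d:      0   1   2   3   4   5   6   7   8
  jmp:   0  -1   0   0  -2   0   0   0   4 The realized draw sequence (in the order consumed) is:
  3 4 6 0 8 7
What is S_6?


t=0: S=-1, d=3, jump=0, S_1=-1
t=1: S=-1, d=4, jump=-2, S_2=-3
t=2: S=-3, d=6, jump=0, S_3=-3
t=3: S=-3, d=0, jump=0, S_4=-3
t=4: S=-3, d=8, jump=4, S_5=1
t=5: S=1, d=7, jump=0, S_6=1

1


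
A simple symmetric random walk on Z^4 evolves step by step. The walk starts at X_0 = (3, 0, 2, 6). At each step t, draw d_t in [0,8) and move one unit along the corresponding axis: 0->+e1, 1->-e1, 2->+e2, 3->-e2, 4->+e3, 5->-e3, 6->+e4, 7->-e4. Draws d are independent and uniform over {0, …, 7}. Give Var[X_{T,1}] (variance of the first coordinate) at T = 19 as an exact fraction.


Outcome values over d=0..7: [1, -1, 0, 0, 0, 0, 0, 0]
Σy = 0, Σy² = 2, M = 8
μ = 0/8 = 0,  σ² = 2/8 − (0)² = 1/4
Independent increments: Var[X_19] = 19·σ² = 19·(1/4) = 19/4

19/4


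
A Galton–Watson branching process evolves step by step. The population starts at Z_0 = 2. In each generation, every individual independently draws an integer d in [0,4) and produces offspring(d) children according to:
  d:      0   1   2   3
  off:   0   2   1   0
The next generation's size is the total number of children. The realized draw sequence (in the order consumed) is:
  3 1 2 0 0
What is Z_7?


gen 0: Z_0=2, draws=[3, 1], offspring=[0, 2], Z_1=2
gen 1: Z_1=2, draws=[2, 0], offspring=[1, 0], Z_2=1
gen 2: Z_2=1, draws=[0], offspring=[0], Z_3=0
gen 3: Z_3=0, draws=[], offspring=[], Z_4=0
gen 4: Z_4=0, draws=[], offspring=[], Z_5=0
gen 5: Z_5=0, draws=[], offspring=[], Z_6=0
gen 6: Z_6=0, draws=[], offspring=[], Z_7=0

0


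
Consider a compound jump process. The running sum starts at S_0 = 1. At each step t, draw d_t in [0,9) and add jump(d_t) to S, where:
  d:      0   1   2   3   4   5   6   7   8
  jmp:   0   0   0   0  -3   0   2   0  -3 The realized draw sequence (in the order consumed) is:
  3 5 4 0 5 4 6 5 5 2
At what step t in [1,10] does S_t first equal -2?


3

t=0: S=1, d=3, jump=0, S_1=1
t=1: S=1, d=5, jump=0, S_2=1
t=2: S=1, d=4, jump=-3, S_3=-2
t=3: S=-2, d=0, jump=0, S_4=-2
t=4: S=-2, d=5, jump=0, S_5=-2
t=5: S=-2, d=4, jump=-3, S_6=-5
t=6: S=-5, d=6, jump=2, S_7=-3
t=7: S=-3, d=5, jump=0, S_8=-3
t=8: S=-3, d=5, jump=0, S_9=-3
t=9: S=-3, d=2, jump=0, S_10=-3


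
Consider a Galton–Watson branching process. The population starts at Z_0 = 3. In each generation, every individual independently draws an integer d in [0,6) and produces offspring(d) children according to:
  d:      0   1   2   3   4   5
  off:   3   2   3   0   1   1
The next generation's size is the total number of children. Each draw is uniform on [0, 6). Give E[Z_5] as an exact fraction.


Outcome values over d=0..5: [3, 2, 3, 0, 1, 1]
Σy = 10, Σy² = 24, M = 6
μ = 10/6 = 5/3,  σ² = 24/6 − (5/3)² = 11/9
E[Z_0] = 3
E[Z_1] = 5/3·E[Z_0] = 5
E[Z_2] = 5/3·E[Z_1] = 25/3
E[Z_3] = 5/3·E[Z_2] = 125/9
E[Z_4] = 5/3·E[Z_3] = 625/27
E[Z_5] = 5/3·E[Z_4] = 3125/81

3125/81


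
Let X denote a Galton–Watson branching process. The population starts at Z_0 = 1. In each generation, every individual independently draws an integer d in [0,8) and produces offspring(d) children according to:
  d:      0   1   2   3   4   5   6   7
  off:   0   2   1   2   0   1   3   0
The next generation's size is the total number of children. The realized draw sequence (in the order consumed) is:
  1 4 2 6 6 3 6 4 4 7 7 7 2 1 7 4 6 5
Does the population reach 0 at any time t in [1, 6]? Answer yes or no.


no

gen 0: Z_0=1, draws=[1], offspring=[2], Z_1=2
gen 1: Z_1=2, draws=[4, 2], offspring=[0, 1], Z_2=1
gen 2: Z_2=1, draws=[6], offspring=[3], Z_3=3
gen 3: Z_3=3, draws=[6, 3, 6], offspring=[3, 2, 3], Z_4=8
gen 4: Z_4=8, draws=[4, 4, 7, 7, 7, 2, 1, 7], offspring=[0, 0, 0, 0, 0, 1, 2, 0], Z_5=3
gen 5: Z_5=3, draws=[4, 6, 5], offspring=[0, 3, 1], Z_6=4


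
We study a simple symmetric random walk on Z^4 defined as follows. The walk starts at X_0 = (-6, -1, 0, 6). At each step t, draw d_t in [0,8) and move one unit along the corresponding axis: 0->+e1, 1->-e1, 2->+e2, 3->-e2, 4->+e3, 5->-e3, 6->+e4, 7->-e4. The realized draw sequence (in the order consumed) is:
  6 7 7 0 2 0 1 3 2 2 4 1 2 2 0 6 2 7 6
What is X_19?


(-5, 4, 1, 6)

t=0: X=(-6, -1, 0, 6), d=6 → +e4, X_1=(-6, -1, 0, 7)
t=1: X=(-6, -1, 0, 7), d=7 → -e4, X_2=(-6, -1, 0, 6)
t=2: X=(-6, -1, 0, 6), d=7 → -e4, X_3=(-6, -1, 0, 5)
t=3: X=(-6, -1, 0, 5), d=0 → +e1, X_4=(-5, -1, 0, 5)
t=4: X=(-5, -1, 0, 5), d=2 → +e2, X_5=(-5, 0, 0, 5)
t=5: X=(-5, 0, 0, 5), d=0 → +e1, X_6=(-4, 0, 0, 5)
t=6: X=(-4, 0, 0, 5), d=1 → -e1, X_7=(-5, 0, 0, 5)
t=7: X=(-5, 0, 0, 5), d=3 → -e2, X_8=(-5, -1, 0, 5)
t=8: X=(-5, -1, 0, 5), d=2 → +e2, X_9=(-5, 0, 0, 5)
t=9: X=(-5, 0, 0, 5), d=2 → +e2, X_10=(-5, 1, 0, 5)
t=10: X=(-5, 1, 0, 5), d=4 → +e3, X_11=(-5, 1, 1, 5)
t=11: X=(-5, 1, 1, 5), d=1 → -e1, X_12=(-6, 1, 1, 5)
t=12: X=(-6, 1, 1, 5), d=2 → +e2, X_13=(-6, 2, 1, 5)
t=13: X=(-6, 2, 1, 5), d=2 → +e2, X_14=(-6, 3, 1, 5)
t=14: X=(-6, 3, 1, 5), d=0 → +e1, X_15=(-5, 3, 1, 5)
t=15: X=(-5, 3, 1, 5), d=6 → +e4, X_16=(-5, 3, 1, 6)
t=16: X=(-5, 3, 1, 6), d=2 → +e2, X_17=(-5, 4, 1, 6)
t=17: X=(-5, 4, 1, 6), d=7 → -e4, X_18=(-5, 4, 1, 5)
t=18: X=(-5, 4, 1, 5), d=6 → +e4, X_19=(-5, 4, 1, 6)


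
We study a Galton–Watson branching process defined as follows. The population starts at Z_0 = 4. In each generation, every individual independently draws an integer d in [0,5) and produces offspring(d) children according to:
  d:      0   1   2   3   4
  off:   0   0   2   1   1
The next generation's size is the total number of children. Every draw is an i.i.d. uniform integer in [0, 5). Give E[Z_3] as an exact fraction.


256/125

Outcome values over d=0..4: [0, 0, 2, 1, 1]
Σy = 4, Σy² = 6, M = 5
μ = 4/5 = 4/5,  σ² = 6/5 − (4/5)² = 14/25
E[Z_0] = 4
E[Z_1] = 4/5·E[Z_0] = 16/5
E[Z_2] = 4/5·E[Z_1] = 64/25
E[Z_3] = 4/5·E[Z_2] = 256/125


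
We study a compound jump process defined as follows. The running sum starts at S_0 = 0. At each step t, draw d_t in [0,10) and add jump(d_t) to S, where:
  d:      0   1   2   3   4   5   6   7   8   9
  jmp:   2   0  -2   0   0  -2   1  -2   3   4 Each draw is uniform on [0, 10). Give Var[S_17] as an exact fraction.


Outcome values over d=0..9: [2, 0, -2, 0, 0, -2, 1, -2, 3, 4]
Σy = 4, Σy² = 42, M = 10
μ = 4/10 = 2/5,  σ² = 42/10 − (2/5)² = 101/25
Independent increments: Var[S_17] = 17·σ² = 17·(101/25) = 1717/25

1717/25


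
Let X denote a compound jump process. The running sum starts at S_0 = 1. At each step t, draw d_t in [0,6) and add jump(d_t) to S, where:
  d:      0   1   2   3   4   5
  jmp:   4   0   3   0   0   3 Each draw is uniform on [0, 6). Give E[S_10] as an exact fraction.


Outcome values over d=0..5: [4, 0, 3, 0, 0, 3]
Σy = 10, Σy² = 34, M = 6
μ = 10/6 = 5/3,  σ² = 34/6 − (5/3)² = 26/9
E[S_10] = 1 + 10·(5/3) = 53/3

53/3


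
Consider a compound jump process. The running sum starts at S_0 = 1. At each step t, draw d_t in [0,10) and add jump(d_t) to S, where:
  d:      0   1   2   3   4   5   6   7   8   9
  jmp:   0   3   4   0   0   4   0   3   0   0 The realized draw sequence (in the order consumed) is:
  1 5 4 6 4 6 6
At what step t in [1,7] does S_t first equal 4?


t=0: S=1, d=1, jump=3, S_1=4
t=1: S=4, d=5, jump=4, S_2=8
t=2: S=8, d=4, jump=0, S_3=8
t=3: S=8, d=6, jump=0, S_4=8
t=4: S=8, d=4, jump=0, S_5=8
t=5: S=8, d=6, jump=0, S_6=8
t=6: S=8, d=6, jump=0, S_7=8

1


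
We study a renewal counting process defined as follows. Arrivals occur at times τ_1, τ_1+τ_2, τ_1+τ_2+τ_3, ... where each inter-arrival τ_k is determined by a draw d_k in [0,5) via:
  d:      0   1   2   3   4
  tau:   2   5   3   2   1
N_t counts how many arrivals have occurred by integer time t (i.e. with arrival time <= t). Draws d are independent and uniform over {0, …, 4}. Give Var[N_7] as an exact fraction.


5271085094/6103515625

Inter-arrival values over d=0..4: [2, 5, 3, 2, 1]
Each d has probability 1/5, so the pmf of τ is: f(1) = 1/5, f(2) = 2/5, f(3) = 1/5, f(5) = 1/5
Let p_n(j) = P(N_n = j), with p_0 = [1]. Condition on τ_1: p_n(0) = P(τ > n), and for j >= 1, p_n(j) = Σ_{k<=n} f(k)·p_{n−k}(j−1)
p_1 = [4/5, 1/5]  (j = 0..1)
p_2 = [2/5, 14/25, 1/25]  (j = 0..2)
p_3 = [1/5, 3/5, 24/125, 1/125]  (j = 0..3)
p_4 = [1/5, 9/25, 48/125, 34/625, 1/625]  (j = 0..4)
p_5 = [0, 2/5, 53/125, 101/625, 44/3125, 1/3125]  (j = 0..5)
p_6 = [0, 7/25, 48/125, 173/625, 174/3125, 54/15625, 1/15625]  (j = 0..6)
p_7 = [0, 3/25, 2/5, 207/625, 409/3125, 267/15625, 64/78125, 1/78125]  (j = 0..7)
E[N_7] = Σ j·p_7(j) = 197466/78125;  E[N_7²] = Σ j²·p_7(j) = 566578/78125
Var[N_7] = 566578/78125 − (197466/78125)² = 5271085094/6103515625


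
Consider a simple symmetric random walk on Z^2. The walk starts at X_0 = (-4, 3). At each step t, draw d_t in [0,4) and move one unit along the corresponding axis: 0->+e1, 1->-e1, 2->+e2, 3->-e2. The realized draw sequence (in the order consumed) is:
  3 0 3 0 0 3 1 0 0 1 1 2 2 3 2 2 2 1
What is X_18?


t=0: X=(-4, 3), d=3 → -e2, X_1=(-4, 2)
t=1: X=(-4, 2), d=0 → +e1, X_2=(-3, 2)
t=2: X=(-3, 2), d=3 → -e2, X_3=(-3, 1)
t=3: X=(-3, 1), d=0 → +e1, X_4=(-2, 1)
t=4: X=(-2, 1), d=0 → +e1, X_5=(-1, 1)
t=5: X=(-1, 1), d=3 → -e2, X_6=(-1, 0)
t=6: X=(-1, 0), d=1 → -e1, X_7=(-2, 0)
t=7: X=(-2, 0), d=0 → +e1, X_8=(-1, 0)
t=8: X=(-1, 0), d=0 → +e1, X_9=(0, 0)
t=9: X=(0, 0), d=1 → -e1, X_10=(-1, 0)
t=10: X=(-1, 0), d=1 → -e1, X_11=(-2, 0)
t=11: X=(-2, 0), d=2 → +e2, X_12=(-2, 1)
t=12: X=(-2, 1), d=2 → +e2, X_13=(-2, 2)
t=13: X=(-2, 2), d=3 → -e2, X_14=(-2, 1)
t=14: X=(-2, 1), d=2 → +e2, X_15=(-2, 2)
t=15: X=(-2, 2), d=2 → +e2, X_16=(-2, 3)
t=16: X=(-2, 3), d=2 → +e2, X_17=(-2, 4)
t=17: X=(-2, 4), d=1 → -e1, X_18=(-3, 4)

(-3, 4)


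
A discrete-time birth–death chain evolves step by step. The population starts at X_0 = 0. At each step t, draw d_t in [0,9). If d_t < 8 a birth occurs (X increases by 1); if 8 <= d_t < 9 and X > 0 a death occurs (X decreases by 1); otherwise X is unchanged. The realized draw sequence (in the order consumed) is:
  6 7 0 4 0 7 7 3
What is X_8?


t=0: X=0, d=6 → birth, X_1=1
t=1: X=1, d=7 → birth, X_2=2
t=2: X=2, d=0 → birth, X_3=3
t=3: X=3, d=4 → birth, X_4=4
t=4: X=4, d=0 → birth, X_5=5
t=5: X=5, d=7 → birth, X_6=6
t=6: X=6, d=7 → birth, X_7=7
t=7: X=7, d=3 → birth, X_8=8

8


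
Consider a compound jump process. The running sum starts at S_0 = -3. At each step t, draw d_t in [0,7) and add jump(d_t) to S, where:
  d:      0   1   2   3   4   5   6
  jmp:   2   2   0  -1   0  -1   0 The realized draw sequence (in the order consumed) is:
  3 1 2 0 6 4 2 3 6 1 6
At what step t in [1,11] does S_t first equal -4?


1

t=0: S=-3, d=3, jump=-1, S_1=-4
t=1: S=-4, d=1, jump=2, S_2=-2
t=2: S=-2, d=2, jump=0, S_3=-2
t=3: S=-2, d=0, jump=2, S_4=0
t=4: S=0, d=6, jump=0, S_5=0
t=5: S=0, d=4, jump=0, S_6=0
t=6: S=0, d=2, jump=0, S_7=0
t=7: S=0, d=3, jump=-1, S_8=-1
t=8: S=-1, d=6, jump=0, S_9=-1
t=9: S=-1, d=1, jump=2, S_10=1
t=10: S=1, d=6, jump=0, S_11=1


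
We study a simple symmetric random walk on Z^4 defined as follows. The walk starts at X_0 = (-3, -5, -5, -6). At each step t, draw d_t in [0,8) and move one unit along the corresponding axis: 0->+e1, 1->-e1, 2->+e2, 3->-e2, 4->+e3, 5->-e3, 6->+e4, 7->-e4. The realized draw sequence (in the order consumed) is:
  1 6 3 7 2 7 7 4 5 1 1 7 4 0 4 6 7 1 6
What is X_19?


t=0: X=(-3, -5, -5, -6), d=1 → -e1, X_1=(-4, -5, -5, -6)
t=1: X=(-4, -5, -5, -6), d=6 → +e4, X_2=(-4, -5, -5, -5)
t=2: X=(-4, -5, -5, -5), d=3 → -e2, X_3=(-4, -6, -5, -5)
t=3: X=(-4, -6, -5, -5), d=7 → -e4, X_4=(-4, -6, -5, -6)
t=4: X=(-4, -6, -5, -6), d=2 → +e2, X_5=(-4, -5, -5, -6)
t=5: X=(-4, -5, -5, -6), d=7 → -e4, X_6=(-4, -5, -5, -7)
t=6: X=(-4, -5, -5, -7), d=7 → -e4, X_7=(-4, -5, -5, -8)
t=7: X=(-4, -5, -5, -8), d=4 → +e3, X_8=(-4, -5, -4, -8)
t=8: X=(-4, -5, -4, -8), d=5 → -e3, X_9=(-4, -5, -5, -8)
t=9: X=(-4, -5, -5, -8), d=1 → -e1, X_10=(-5, -5, -5, -8)
t=10: X=(-5, -5, -5, -8), d=1 → -e1, X_11=(-6, -5, -5, -8)
t=11: X=(-6, -5, -5, -8), d=7 → -e4, X_12=(-6, -5, -5, -9)
t=12: X=(-6, -5, -5, -9), d=4 → +e3, X_13=(-6, -5, -4, -9)
t=13: X=(-6, -5, -4, -9), d=0 → +e1, X_14=(-5, -5, -4, -9)
t=14: X=(-5, -5, -4, -9), d=4 → +e3, X_15=(-5, -5, -3, -9)
t=15: X=(-5, -5, -3, -9), d=6 → +e4, X_16=(-5, -5, -3, -8)
t=16: X=(-5, -5, -3, -8), d=7 → -e4, X_17=(-5, -5, -3, -9)
t=17: X=(-5, -5, -3, -9), d=1 → -e1, X_18=(-6, -5, -3, -9)
t=18: X=(-6, -5, -3, -9), d=6 → +e4, X_19=(-6, -5, -3, -8)

(-6, -5, -3, -8)


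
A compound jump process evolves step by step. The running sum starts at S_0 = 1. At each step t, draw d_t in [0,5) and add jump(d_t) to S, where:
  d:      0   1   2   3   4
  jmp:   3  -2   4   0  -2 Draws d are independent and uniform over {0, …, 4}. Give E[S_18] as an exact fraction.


Outcome values over d=0..4: [3, -2, 4, 0, -2]
Σy = 3, Σy² = 33, M = 5
μ = 3/5 = 3/5,  σ² = 33/5 − (3/5)² = 156/25
E[S_18] = 1 + 18·(3/5) = 59/5

59/5


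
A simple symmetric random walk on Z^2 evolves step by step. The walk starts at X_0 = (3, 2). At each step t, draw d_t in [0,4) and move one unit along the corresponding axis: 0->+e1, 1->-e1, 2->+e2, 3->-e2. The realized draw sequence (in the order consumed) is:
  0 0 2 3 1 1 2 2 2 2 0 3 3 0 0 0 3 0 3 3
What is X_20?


(8, 1)

t=0: X=(3, 2), d=0 → +e1, X_1=(4, 2)
t=1: X=(4, 2), d=0 → +e1, X_2=(5, 2)
t=2: X=(5, 2), d=2 → +e2, X_3=(5, 3)
t=3: X=(5, 3), d=3 → -e2, X_4=(5, 2)
t=4: X=(5, 2), d=1 → -e1, X_5=(4, 2)
t=5: X=(4, 2), d=1 → -e1, X_6=(3, 2)
t=6: X=(3, 2), d=2 → +e2, X_7=(3, 3)
t=7: X=(3, 3), d=2 → +e2, X_8=(3, 4)
t=8: X=(3, 4), d=2 → +e2, X_9=(3, 5)
t=9: X=(3, 5), d=2 → +e2, X_10=(3, 6)
t=10: X=(3, 6), d=0 → +e1, X_11=(4, 6)
t=11: X=(4, 6), d=3 → -e2, X_12=(4, 5)
t=12: X=(4, 5), d=3 → -e2, X_13=(4, 4)
t=13: X=(4, 4), d=0 → +e1, X_14=(5, 4)
t=14: X=(5, 4), d=0 → +e1, X_15=(6, 4)
t=15: X=(6, 4), d=0 → +e1, X_16=(7, 4)
t=16: X=(7, 4), d=3 → -e2, X_17=(7, 3)
t=17: X=(7, 3), d=0 → +e1, X_18=(8, 3)
t=18: X=(8, 3), d=3 → -e2, X_19=(8, 2)
t=19: X=(8, 2), d=3 → -e2, X_20=(8, 1)


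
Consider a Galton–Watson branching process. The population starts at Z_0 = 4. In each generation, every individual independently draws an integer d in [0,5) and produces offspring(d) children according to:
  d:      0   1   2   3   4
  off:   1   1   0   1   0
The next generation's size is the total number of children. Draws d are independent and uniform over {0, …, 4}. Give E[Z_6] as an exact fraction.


2916/15625

Outcome values over d=0..4: [1, 1, 0, 1, 0]
Σy = 3, Σy² = 3, M = 5
μ = 3/5 = 3/5,  σ² = 3/5 − (3/5)² = 6/25
E[Z_0] = 4
E[Z_1] = 3/5·E[Z_0] = 12/5
E[Z_2] = 3/5·E[Z_1] = 36/25
E[Z_3] = 3/5·E[Z_2] = 108/125
E[Z_4] = 3/5·E[Z_3] = 324/625
E[Z_5] = 3/5·E[Z_4] = 972/3125
E[Z_6] = 3/5·E[Z_5] = 2916/15625


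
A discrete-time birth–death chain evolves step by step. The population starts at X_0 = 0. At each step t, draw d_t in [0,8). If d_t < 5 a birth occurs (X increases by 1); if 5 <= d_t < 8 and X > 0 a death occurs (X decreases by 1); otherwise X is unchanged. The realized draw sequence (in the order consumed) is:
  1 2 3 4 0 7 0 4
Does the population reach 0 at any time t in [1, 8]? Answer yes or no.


no

t=0: X=0, d=1 → birth, X_1=1
t=1: X=1, d=2 → birth, X_2=2
t=2: X=2, d=3 → birth, X_3=3
t=3: X=3, d=4 → birth, X_4=4
t=4: X=4, d=0 → birth, X_5=5
t=5: X=5, d=7 → death, X_6=4
t=6: X=4, d=0 → birth, X_7=5
t=7: X=5, d=4 → birth, X_8=6


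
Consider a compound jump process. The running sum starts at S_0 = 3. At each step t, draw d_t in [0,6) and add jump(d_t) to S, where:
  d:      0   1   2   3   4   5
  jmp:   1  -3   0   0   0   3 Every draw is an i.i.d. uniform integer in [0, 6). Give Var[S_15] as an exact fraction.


Outcome values over d=0..5: [1, -3, 0, 0, 0, 3]
Σy = 1, Σy² = 19, M = 6
μ = 1/6 = 1/6,  σ² = 19/6 − (1/6)² = 113/36
Independent increments: Var[S_15] = 15·σ² = 15·(113/36) = 565/12

565/12


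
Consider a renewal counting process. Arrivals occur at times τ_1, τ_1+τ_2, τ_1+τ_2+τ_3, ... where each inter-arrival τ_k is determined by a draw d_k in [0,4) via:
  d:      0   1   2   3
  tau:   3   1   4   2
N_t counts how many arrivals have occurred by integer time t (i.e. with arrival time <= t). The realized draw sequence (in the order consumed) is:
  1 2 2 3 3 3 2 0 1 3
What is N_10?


3

draw d_1=1: τ_1=1, arrival time A_1=1
draw d_2=2: τ_2=4, arrival time A_2=5
draw d_3=2: τ_3=4, arrival time A_3=9
draw d_4=3: τ_4=2, arrival time A_4=11
draw d_5=3: τ_5=2, arrival time A_5=13
draw d_6=3: τ_6=2, arrival time A_6=15
draw d_7=2: τ_7=4, arrival time A_7=19
draw d_8=0: τ_8=3, arrival time A_8=22
draw d_9=1: τ_9=1, arrival time A_9=23
draw d_10=3: τ_10=2, arrival time A_10=25
N_t over t=0..10: 0:0 1:1 2:1 3:1 4:1 5:2 6:2 7:2 8:2 9:3 10:3


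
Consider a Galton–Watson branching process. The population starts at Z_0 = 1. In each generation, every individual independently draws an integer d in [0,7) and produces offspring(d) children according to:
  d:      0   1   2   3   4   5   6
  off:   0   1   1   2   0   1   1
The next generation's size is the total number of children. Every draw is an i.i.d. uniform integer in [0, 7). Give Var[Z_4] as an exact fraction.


4773600/5764801

Outcome values over d=0..6: [0, 1, 1, 2, 0, 1, 1]
Σy = 6, Σy² = 8, M = 7
μ = 6/7 = 6/7,  σ² = 8/7 − (6/7)² = 20/49
V_0 = 0, E_0 = 1
V_1 = 20/49·E_0 + (6/7)²·V_0 = 20/49;  E_1 = 6/7
V_2 = 20/49·E_1 + (6/7)²·V_1 = 1560/2401;  E_2 = 36/49
V_3 = 20/49·E_2 + (6/7)²·V_2 = 91440/117649;  E_3 = 216/343
V_4 = 20/49·E_3 + (6/7)²·V_3 = 4773600/5764801;  E_4 = 1296/2401


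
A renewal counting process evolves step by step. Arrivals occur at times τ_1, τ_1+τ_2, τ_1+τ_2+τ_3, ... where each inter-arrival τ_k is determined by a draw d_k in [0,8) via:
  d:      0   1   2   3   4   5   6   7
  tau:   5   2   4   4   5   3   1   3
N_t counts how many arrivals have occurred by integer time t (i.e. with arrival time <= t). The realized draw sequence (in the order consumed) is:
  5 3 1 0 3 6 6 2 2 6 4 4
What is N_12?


draw d_1=5: τ_1=3, arrival time A_1=3
draw d_2=3: τ_2=4, arrival time A_2=7
draw d_3=1: τ_3=2, arrival time A_3=9
draw d_4=0: τ_4=5, arrival time A_4=14
draw d_5=3: τ_5=4, arrival time A_5=18
draw d_6=6: τ_6=1, arrival time A_6=19
draw d_7=6: τ_7=1, arrival time A_7=20
draw d_8=2: τ_8=4, arrival time A_8=24
draw d_9=2: τ_9=4, arrival time A_9=28
draw d_10=6: τ_10=1, arrival time A_10=29
draw d_11=4: τ_11=5, arrival time A_11=34
draw d_12=4: τ_12=5, arrival time A_12=39
N_t over t=0..12: 0:0 1:0 2:0 3:1 4:1 5:1 6:1 7:2 8:2 9:3 10:3 11:3 12:3

3


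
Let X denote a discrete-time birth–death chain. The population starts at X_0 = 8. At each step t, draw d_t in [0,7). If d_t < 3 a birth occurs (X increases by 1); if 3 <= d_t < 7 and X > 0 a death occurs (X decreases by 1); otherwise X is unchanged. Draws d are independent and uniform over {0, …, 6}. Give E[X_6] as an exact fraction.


X can drop by at most 1 per step and X_0 = 8 > T = 6, so X_t >= 8 − t >= 2 > 0 for every t <= 6: the floor at 0 (the 'and X > 0' condition) never binds. Hence X_6 = X_0 + Σ_{t<6} Y_t with i.i.d. increments Y_t = y(d_t) ∈ {+1, −1, 0}.
Outcome values over d=0..6: [1, 1, 1, -1, -1, -1, -1]
Σy = -1, Σy² = 7, M = 7
μ = -1/7 = -1/7,  σ² = 7/7 − (-1/7)² = 48/49
E[X_6] = 8 + 6·(-1/7) = 50/7

50/7


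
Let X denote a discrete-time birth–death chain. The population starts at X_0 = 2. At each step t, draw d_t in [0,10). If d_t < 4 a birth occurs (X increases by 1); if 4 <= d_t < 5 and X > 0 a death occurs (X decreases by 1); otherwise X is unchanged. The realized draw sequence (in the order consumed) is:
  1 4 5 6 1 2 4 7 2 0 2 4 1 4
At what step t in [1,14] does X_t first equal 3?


1

t=0: X=2, d=1 → birth, X_1=3
t=1: X=3, d=4 → death, X_2=2
t=2: X=2, d=5 → hold, X_3=2
t=3: X=2, d=6 → hold, X_4=2
t=4: X=2, d=1 → birth, X_5=3
t=5: X=3, d=2 → birth, X_6=4
t=6: X=4, d=4 → death, X_7=3
t=7: X=3, d=7 → hold, X_8=3
t=8: X=3, d=2 → birth, X_9=4
t=9: X=4, d=0 → birth, X_10=5
t=10: X=5, d=2 → birth, X_11=6
t=11: X=6, d=4 → death, X_12=5
t=12: X=5, d=1 → birth, X_13=6
t=13: X=6, d=4 → death, X_14=5


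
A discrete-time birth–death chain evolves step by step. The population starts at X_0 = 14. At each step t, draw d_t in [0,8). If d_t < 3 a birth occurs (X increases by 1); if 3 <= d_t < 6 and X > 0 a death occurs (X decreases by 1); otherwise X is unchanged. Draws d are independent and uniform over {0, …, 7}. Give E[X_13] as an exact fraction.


14

X can drop by at most 1 per step and X_0 = 14 > T = 13, so X_t >= 14 − t >= 1 > 0 for every t <= 13: the floor at 0 (the 'and X > 0' condition) never binds. Hence X_13 = X_0 + Σ_{t<13} Y_t with i.i.d. increments Y_t = y(d_t) ∈ {+1, −1, 0}.
Outcome values over d=0..7: [1, 1, 1, -1, -1, -1, 0, 0]
Σy = 0, Σy² = 6, M = 8
μ = 0/8 = 0,  σ² = 6/8 − (0)² = 3/4
E[X_13] = 14 + 13·(0) = 14


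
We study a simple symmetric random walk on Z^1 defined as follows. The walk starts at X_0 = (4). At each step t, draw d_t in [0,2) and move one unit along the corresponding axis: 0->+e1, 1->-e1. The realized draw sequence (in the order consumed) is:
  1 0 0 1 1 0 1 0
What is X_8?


t=0: X=(4), d=1 → -e1, X_1=(3)
t=1: X=(3), d=0 → +e1, X_2=(4)
t=2: X=(4), d=0 → +e1, X_3=(5)
t=3: X=(5), d=1 → -e1, X_4=(4)
t=4: X=(4), d=1 → -e1, X_5=(3)
t=5: X=(3), d=0 → +e1, X_6=(4)
t=6: X=(4), d=1 → -e1, X_7=(3)
t=7: X=(3), d=0 → +e1, X_8=(4)

(4)


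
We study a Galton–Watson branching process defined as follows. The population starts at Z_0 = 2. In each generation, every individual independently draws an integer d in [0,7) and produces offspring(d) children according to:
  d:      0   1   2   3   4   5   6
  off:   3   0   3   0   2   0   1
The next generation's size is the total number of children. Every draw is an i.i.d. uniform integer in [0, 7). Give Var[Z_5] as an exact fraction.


Outcome values over d=0..6: [3, 0, 3, 0, 2, 0, 1]
Σy = 9, Σy² = 23, M = 7
μ = 9/7 = 9/7,  σ² = 23/7 − (9/7)² = 80/49
V_0 = 0, E_0 = 2
V_1 = 80/49·E_0 + (9/7)²·V_0 = 160/49;  E_1 = 18/7
V_2 = 80/49·E_1 + (9/7)²·V_1 = 23040/2401;  E_2 = 162/49
V_3 = 80/49·E_2 + (9/7)²·V_2 = 2501280/117649;  E_3 = 1458/343
V_4 = 80/49·E_3 + (9/7)²·V_3 = 242611200/5764801;  E_4 = 13122/2401
V_5 = 80/49·E_4 + (9/7)²·V_4 = 22171980960/282475249;  E_5 = 118098/16807

22171980960/282475249


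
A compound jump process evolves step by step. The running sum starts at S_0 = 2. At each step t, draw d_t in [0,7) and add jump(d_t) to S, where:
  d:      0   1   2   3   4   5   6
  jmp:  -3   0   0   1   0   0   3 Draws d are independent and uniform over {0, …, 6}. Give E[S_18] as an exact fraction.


Outcome values over d=0..6: [-3, 0, 0, 1, 0, 0, 3]
Σy = 1, Σy² = 19, M = 7
μ = 1/7 = 1/7,  σ² = 19/7 − (1/7)² = 132/49
E[S_18] = 2 + 18·(1/7) = 32/7

32/7


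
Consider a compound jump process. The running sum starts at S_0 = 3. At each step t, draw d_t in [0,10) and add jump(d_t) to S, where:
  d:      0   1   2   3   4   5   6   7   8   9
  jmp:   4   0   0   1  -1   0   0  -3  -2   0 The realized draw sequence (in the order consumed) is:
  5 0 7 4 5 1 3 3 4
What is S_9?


t=0: S=3, d=5, jump=0, S_1=3
t=1: S=3, d=0, jump=4, S_2=7
t=2: S=7, d=7, jump=-3, S_3=4
t=3: S=4, d=4, jump=-1, S_4=3
t=4: S=3, d=5, jump=0, S_5=3
t=5: S=3, d=1, jump=0, S_6=3
t=6: S=3, d=3, jump=1, S_7=4
t=7: S=4, d=3, jump=1, S_8=5
t=8: S=5, d=4, jump=-1, S_9=4

4


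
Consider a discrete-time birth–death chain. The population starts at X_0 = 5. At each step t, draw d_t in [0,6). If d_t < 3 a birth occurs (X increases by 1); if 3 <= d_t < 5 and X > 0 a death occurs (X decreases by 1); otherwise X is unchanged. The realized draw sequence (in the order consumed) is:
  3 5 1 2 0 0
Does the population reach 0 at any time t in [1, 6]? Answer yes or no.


no

t=0: X=5, d=3 → death, X_1=4
t=1: X=4, d=5 → hold, X_2=4
t=2: X=4, d=1 → birth, X_3=5
t=3: X=5, d=2 → birth, X_4=6
t=4: X=6, d=0 → birth, X_5=7
t=5: X=7, d=0 → birth, X_6=8


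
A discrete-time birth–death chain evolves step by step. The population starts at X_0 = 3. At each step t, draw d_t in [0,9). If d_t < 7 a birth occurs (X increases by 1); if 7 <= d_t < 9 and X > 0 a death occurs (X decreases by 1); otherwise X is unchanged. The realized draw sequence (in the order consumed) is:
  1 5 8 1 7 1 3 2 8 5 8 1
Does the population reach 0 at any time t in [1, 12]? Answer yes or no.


no

t=0: X=3, d=1 → birth, X_1=4
t=1: X=4, d=5 → birth, X_2=5
t=2: X=5, d=8 → death, X_3=4
t=3: X=4, d=1 → birth, X_4=5
t=4: X=5, d=7 → death, X_5=4
t=5: X=4, d=1 → birth, X_6=5
t=6: X=5, d=3 → birth, X_7=6
t=7: X=6, d=2 → birth, X_8=7
t=8: X=7, d=8 → death, X_9=6
t=9: X=6, d=5 → birth, X_10=7
t=10: X=7, d=8 → death, X_11=6
t=11: X=6, d=1 → birth, X_12=7


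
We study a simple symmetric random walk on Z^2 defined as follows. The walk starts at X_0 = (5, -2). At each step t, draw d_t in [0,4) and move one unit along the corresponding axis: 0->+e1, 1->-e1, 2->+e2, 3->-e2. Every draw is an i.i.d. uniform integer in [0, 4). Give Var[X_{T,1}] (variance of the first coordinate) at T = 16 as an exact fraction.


Outcome values over d=0..3: [1, -1, 0, 0]
Σy = 0, Σy² = 2, M = 4
μ = 0/4 = 0,  σ² = 2/4 − (0)² = 1/2
Independent increments: Var[X_16] = 16·σ² = 16·(1/2) = 8

8


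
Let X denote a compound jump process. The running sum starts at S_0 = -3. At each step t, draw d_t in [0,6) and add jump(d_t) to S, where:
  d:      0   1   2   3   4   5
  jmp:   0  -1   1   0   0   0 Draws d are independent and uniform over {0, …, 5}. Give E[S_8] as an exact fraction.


-3

Outcome values over d=0..5: [0, -1, 1, 0, 0, 0]
Σy = 0, Σy² = 2, M = 6
μ = 0/6 = 0,  σ² = 2/6 − (0)² = 1/3
E[S_8] = -3 + 8·(0) = -3


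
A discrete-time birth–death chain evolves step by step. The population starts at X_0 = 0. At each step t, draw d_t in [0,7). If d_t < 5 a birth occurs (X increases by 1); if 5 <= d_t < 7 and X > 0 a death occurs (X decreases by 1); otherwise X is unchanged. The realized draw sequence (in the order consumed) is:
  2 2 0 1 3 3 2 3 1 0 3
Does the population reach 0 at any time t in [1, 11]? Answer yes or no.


t=0: X=0, d=2 → birth, X_1=1
t=1: X=1, d=2 → birth, X_2=2
t=2: X=2, d=0 → birth, X_3=3
t=3: X=3, d=1 → birth, X_4=4
t=4: X=4, d=3 → birth, X_5=5
t=5: X=5, d=3 → birth, X_6=6
t=6: X=6, d=2 → birth, X_7=7
t=7: X=7, d=3 → birth, X_8=8
t=8: X=8, d=1 → birth, X_9=9
t=9: X=9, d=0 → birth, X_10=10
t=10: X=10, d=3 → birth, X_11=11

no


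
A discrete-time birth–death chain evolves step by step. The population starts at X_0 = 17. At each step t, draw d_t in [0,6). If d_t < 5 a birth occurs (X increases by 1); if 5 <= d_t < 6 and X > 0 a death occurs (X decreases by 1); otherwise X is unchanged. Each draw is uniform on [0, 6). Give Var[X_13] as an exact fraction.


X can drop by at most 1 per step and X_0 = 17 > T = 13, so X_t >= 17 − t >= 4 > 0 for every t <= 13: the floor at 0 (the 'and X > 0' condition) never binds. Hence X_13 = X_0 + Σ_{t<13} Y_t with i.i.d. increments Y_t = y(d_t) ∈ {+1, −1, 0}.
Outcome values over d=0..5: [1, 1, 1, 1, 1, -1]
Σy = 4, Σy² = 6, M = 6
μ = 4/6 = 2/3,  σ² = 6/6 − (2/3)² = 5/9
Independent increments: Var[X_13] = 13·σ² = 13·(5/9) = 65/9

65/9


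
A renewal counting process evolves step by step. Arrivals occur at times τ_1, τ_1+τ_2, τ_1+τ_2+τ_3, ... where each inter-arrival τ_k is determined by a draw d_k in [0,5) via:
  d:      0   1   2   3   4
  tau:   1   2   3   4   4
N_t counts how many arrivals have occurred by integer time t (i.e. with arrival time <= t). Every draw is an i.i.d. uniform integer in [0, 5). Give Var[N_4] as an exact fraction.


105134/390625

Inter-arrival values over d=0..4: [1, 2, 3, 4, 4]
Each d has probability 1/5, so the pmf of τ is: f(1) = 1/5, f(2) = 1/5, f(3) = 1/5, f(4) = 2/5
Let p_n(j) = P(N_n = j), with p_0 = [1]. Condition on τ_1: p_n(0) = P(τ > n), and for j >= 1, p_n(j) = Σ_{k<=n} f(k)·p_{n−k}(j−1)
p_1 = [4/5, 1/5]  (j = 0..1)
p_2 = [3/5, 9/25, 1/25]  (j = 0..2)
p_3 = [2/5, 12/25, 14/125, 1/125]  (j = 0..3)
p_4 = [0, 19/25, 26/125, 19/625, 1/625]  (j = 0..4)
E[N_4] = Σ j·p_4(j) = 796/625;  E[N_4²] = Σ j²·p_4(j) = 1182/625
Var[N_4] = 1182/625 − (796/625)² = 105134/390625


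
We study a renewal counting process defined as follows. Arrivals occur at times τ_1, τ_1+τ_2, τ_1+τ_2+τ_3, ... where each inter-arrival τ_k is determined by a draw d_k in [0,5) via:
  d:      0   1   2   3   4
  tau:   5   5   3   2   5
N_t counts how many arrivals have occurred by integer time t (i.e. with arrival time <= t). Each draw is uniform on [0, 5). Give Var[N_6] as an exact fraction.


2434/15625

Inter-arrival values over d=0..4: [5, 5, 3, 2, 5]
Each d has probability 1/5, so the pmf of τ is: f(2) = 1/5, f(3) = 1/5, f(5) = 3/5
Let p_n(j) = P(N_n = j), with p_0 = [1]. Condition on τ_1: p_n(0) = P(τ > n), and for j >= 1, p_n(j) = Σ_{k<=n} f(k)·p_{n−k}(j−1)
p_1 = [1]  (j = 0)
p_2 = [4/5, 1/5]  (j = 0..1)
p_3 = [3/5, 2/5]  (j = 0..1)
p_4 = [3/5, 9/25, 1/25]  (j = 0..2)
p_5 = [0, 22/25, 3/25]  (j = 0..2)
p_6 = [0, 21/25, 19/125, 1/125]  (j = 0..3)
E[N_6] = Σ j·p_6(j) = 146/125;  E[N_6²] = Σ j²·p_6(j) = 38/25
Var[N_6] = 38/25 − (146/125)² = 2434/15625


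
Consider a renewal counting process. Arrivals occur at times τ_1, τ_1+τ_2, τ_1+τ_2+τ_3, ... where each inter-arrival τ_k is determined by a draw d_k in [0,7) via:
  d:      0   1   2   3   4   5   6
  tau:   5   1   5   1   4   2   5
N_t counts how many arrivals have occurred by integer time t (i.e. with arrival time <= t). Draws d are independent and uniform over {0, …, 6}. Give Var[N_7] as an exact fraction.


538312714208/678223072849

Inter-arrival values over d=0..6: [5, 1, 5, 1, 4, 2, 5]
Each d has probability 1/7, so the pmf of τ is: f(1) = 2/7, f(2) = 1/7, f(4) = 1/7, f(5) = 3/7
Let p_n(j) = P(N_n = j), with p_0 = [1]. Condition on τ_1: p_n(0) = P(τ > n), and for j >= 1, p_n(j) = Σ_{k<=n} f(k)·p_{n−k}(j−1)
p_1 = [5/7, 2/7]  (j = 0..1)
p_2 = [4/7, 17/49, 4/49]  (j = 0..2)
p_3 = [4/7, 13/49, 48/343, 8/343]  (j = 0..3)
p_4 = [3/7, 19/49, 43/343, 124/2401, 16/2401]  (j = 0..4)
p_5 = [0, 36/49, 65/343, 134/2401, 304/16807, 32/16807]  (j = 0..5)
p_6 = [0, 22/49, 150/343, 201/2401, 8/343, 720/117649, 64/117649]  (j = 0..6)
p_7 = [0, 16/49, 144/343, 71/343, 592/16807, 1088/117649, 1664/823543, 128/823543]  (j = 0..7)
E[N_7] = Σ j·p_7(j) = 1636805/823543;  E[N_7²] = Σ j²·p_7(j) = 3906831/823543
Var[N_7] = 3906831/823543 − (1636805/823543)² = 538312714208/678223072849


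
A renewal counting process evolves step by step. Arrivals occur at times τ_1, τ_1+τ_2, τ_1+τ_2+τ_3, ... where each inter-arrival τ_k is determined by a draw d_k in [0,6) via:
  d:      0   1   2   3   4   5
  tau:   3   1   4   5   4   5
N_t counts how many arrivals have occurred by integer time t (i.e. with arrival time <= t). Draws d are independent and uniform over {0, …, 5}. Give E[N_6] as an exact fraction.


64555/46656

Inter-arrival values over d=0..5: [3, 1, 4, 5, 4, 5]
Each d has probability 1/6, so the pmf of τ is: f(1) = 1/6, f(3) = 1/6, f(4) = 1/3, f(5) = 1/3
Renewal equation for m(n) = E[N_n]: condition on τ_1 = k (if k <= n, one arrival plus a fresh copy on the remaining n−k steps): m(n) = F(n) + Σ_{k<=n} f(k)·m(n−k), where F(n) = P(τ <= n) and m(0) = 0
m(1) = F(1) = 1/6
m(2) = F(2) + f(1)·m(1) = 1/6 + 1/6·1/6 = 7/36
m(3) = F(3) + f(1)·m(2) = 1/3 + 1/6·7/36 = 79/216
m(4) = F(4) + f(1)·m(3) + f(3)·m(1) = 2/3 + 1/6·79/216 + 1/6·1/6 = 979/1296
m(5) = F(5) + f(1)·m(4) + f(3)·m(2) + f(4)·m(1) = 1 + 1/6·979/1296 + 1/6·7/36 + 1/3·1/6 = 9439/7776
m(6) = F(6) + f(1)·m(5) + f(3)·m(3) + f(4)·m(2) + f(5)·m(1) = 1 + 1/6·9439/7776 + 1/6·79/216 + 1/3·7/36 + 1/3·1/6 = 64555/46656
E[N_6] = m(6) = 64555/46656


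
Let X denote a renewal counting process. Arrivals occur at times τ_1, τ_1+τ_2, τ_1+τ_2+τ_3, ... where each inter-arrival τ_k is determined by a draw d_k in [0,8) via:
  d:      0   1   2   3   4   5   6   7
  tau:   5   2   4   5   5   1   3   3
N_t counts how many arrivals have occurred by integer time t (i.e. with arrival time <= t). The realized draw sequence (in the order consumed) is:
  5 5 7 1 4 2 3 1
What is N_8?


4

draw d_1=5: τ_1=1, arrival time A_1=1
draw d_2=5: τ_2=1, arrival time A_2=2
draw d_3=7: τ_3=3, arrival time A_3=5
draw d_4=1: τ_4=2, arrival time A_4=7
draw d_5=4: τ_5=5, arrival time A_5=12
draw d_6=2: τ_6=4, arrival time A_6=16
draw d_7=3: τ_7=5, arrival time A_7=21
draw d_8=1: τ_8=2, arrival time A_8=23
N_t over t=0..8: 0:0 1:1 2:2 3:2 4:2 5:3 6:3 7:4 8:4


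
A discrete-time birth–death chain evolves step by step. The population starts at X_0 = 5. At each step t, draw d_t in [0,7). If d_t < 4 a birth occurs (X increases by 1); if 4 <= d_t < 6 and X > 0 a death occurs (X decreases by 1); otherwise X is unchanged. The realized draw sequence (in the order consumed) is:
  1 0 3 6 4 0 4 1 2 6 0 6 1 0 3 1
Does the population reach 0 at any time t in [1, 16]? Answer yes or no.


t=0: X=5, d=1 → birth, X_1=6
t=1: X=6, d=0 → birth, X_2=7
t=2: X=7, d=3 → birth, X_3=8
t=3: X=8, d=6 → hold, X_4=8
t=4: X=8, d=4 → death, X_5=7
t=5: X=7, d=0 → birth, X_6=8
t=6: X=8, d=4 → death, X_7=7
t=7: X=7, d=1 → birth, X_8=8
t=8: X=8, d=2 → birth, X_9=9
t=9: X=9, d=6 → hold, X_10=9
t=10: X=9, d=0 → birth, X_11=10
t=11: X=10, d=6 → hold, X_12=10
t=12: X=10, d=1 → birth, X_13=11
t=13: X=11, d=0 → birth, X_14=12
t=14: X=12, d=3 → birth, X_15=13
t=15: X=13, d=1 → birth, X_16=14

no


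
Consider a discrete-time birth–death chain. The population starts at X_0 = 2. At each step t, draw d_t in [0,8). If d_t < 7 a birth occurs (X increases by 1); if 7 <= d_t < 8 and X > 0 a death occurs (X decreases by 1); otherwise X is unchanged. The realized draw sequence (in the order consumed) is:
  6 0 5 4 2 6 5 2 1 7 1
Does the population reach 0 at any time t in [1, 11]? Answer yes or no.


no

t=0: X=2, d=6 → birth, X_1=3
t=1: X=3, d=0 → birth, X_2=4
t=2: X=4, d=5 → birth, X_3=5
t=3: X=5, d=4 → birth, X_4=6
t=4: X=6, d=2 → birth, X_5=7
t=5: X=7, d=6 → birth, X_6=8
t=6: X=8, d=5 → birth, X_7=9
t=7: X=9, d=2 → birth, X_8=10
t=8: X=10, d=1 → birth, X_9=11
t=9: X=11, d=7 → death, X_10=10
t=10: X=10, d=1 → birth, X_11=11


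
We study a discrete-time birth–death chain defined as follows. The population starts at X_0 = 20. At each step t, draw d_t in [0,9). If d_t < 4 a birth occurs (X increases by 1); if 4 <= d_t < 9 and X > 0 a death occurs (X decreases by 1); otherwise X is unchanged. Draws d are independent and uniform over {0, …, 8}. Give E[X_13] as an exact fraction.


X can drop by at most 1 per step and X_0 = 20 > T = 13, so X_t >= 20 − t >= 7 > 0 for every t <= 13: the floor at 0 (the 'and X > 0' condition) never binds. Hence X_13 = X_0 + Σ_{t<13} Y_t with i.i.d. increments Y_t = y(d_t) ∈ {+1, −1, 0}.
Outcome values over d=0..8: [1, 1, 1, 1, -1, -1, -1, -1, -1]
Σy = -1, Σy² = 9, M = 9
μ = -1/9 = -1/9,  σ² = 9/9 − (-1/9)² = 80/81
E[X_13] = 20 + 13·(-1/9) = 167/9

167/9


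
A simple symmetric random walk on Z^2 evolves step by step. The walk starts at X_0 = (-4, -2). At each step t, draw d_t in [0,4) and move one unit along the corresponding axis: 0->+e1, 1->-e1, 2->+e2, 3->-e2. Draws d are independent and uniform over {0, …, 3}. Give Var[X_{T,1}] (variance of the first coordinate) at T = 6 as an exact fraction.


Outcome values over d=0..3: [1, -1, 0, 0]
Σy = 0, Σy² = 2, M = 4
μ = 0/4 = 0,  σ² = 2/4 − (0)² = 1/2
Independent increments: Var[X_6] = 6·σ² = 6·(1/2) = 3

3


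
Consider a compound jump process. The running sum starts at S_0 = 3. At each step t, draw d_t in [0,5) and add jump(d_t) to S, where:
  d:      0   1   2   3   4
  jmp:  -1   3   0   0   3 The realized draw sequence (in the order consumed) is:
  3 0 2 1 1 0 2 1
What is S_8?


t=0: S=3, d=3, jump=0, S_1=3
t=1: S=3, d=0, jump=-1, S_2=2
t=2: S=2, d=2, jump=0, S_3=2
t=3: S=2, d=1, jump=3, S_4=5
t=4: S=5, d=1, jump=3, S_5=8
t=5: S=8, d=0, jump=-1, S_6=7
t=6: S=7, d=2, jump=0, S_7=7
t=7: S=7, d=1, jump=3, S_8=10

10


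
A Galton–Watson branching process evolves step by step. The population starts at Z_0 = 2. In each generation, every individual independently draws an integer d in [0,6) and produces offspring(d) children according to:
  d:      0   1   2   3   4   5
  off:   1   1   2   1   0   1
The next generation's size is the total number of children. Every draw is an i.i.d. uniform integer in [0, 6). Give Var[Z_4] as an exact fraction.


8/3

Outcome values over d=0..5: [1, 1, 2, 1, 0, 1]
Σy = 6, Σy² = 8, M = 6
μ = 6/6 = 1,  σ² = 8/6 − (1)² = 1/3
V_0 = 0, E_0 = 2
V_1 = 1/3·E_0 + (1)²·V_0 = 2/3;  E_1 = 2
V_2 = 1/3·E_1 + (1)²·V_1 = 4/3;  E_2 = 2
V_3 = 1/3·E_2 + (1)²·V_2 = 2;  E_3 = 2
V_4 = 1/3·E_3 + (1)²·V_3 = 8/3;  E_4 = 2
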